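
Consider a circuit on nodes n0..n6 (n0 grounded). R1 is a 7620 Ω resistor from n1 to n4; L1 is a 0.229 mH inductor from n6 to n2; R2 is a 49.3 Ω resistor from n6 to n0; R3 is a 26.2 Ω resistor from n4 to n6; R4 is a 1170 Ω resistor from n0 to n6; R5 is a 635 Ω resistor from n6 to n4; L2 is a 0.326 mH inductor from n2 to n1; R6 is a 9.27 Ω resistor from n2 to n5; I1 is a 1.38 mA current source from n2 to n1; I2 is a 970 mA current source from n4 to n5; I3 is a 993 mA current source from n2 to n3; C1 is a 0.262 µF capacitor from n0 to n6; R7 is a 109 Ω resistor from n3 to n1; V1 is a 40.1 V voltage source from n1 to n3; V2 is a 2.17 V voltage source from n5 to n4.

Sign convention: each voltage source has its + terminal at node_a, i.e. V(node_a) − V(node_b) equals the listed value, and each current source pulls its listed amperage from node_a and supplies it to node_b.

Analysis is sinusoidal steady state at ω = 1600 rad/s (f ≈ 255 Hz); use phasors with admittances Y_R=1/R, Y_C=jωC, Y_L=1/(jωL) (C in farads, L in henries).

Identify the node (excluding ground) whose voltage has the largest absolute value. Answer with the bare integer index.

3

Element admittances at ω=1600 rad/s:
  Y(R1) = 0.0001312+0.000j S between n1,n4
  Y(L1) = 0.000-2.729j S between n6,n2
  Y(R2) = 0.02028+0.000j S between n6,n0
  Y(R3) = 0.03817+0.000j S between n4,n6
  Y(R4) = 0.0008547+0.000j S between n0,n6
  Y(R5) = 0.001575+0.000j S between n6,n4
  Y(L2) = 0.000-1.917j S between n2,n1
  Y(R6) = 0.1079+0.000j S between n2,n5
  I1: injects 0.00138 A into n1 (from n2)
  I2: injects 0.97 A into n5 (from n4)
  I3: injects 0.993 A into n3 (from n2)
  Y(C1) = 0.000+0.0004192j S between n0,n6
  Y(R7) = 0.009174+0.000j S between n3,n1
  V1: constraint V(n1)−V(n3) = 40.1
  V2: constraint V(n5)−V(n4) = 2.17
Assemble and solve the 8×8 MNA system:
  V(n1)=0.0002882+0.5416j  V(n2)=0.0002523+0.02307j  V(n3)=-40.10+0.5416j  V(n4)=-1.584+0.01732j  V(n5)=0.5858+0.01732j  V(n6)=0.000+0.000j
  i(V1)=-1.361+0.000j  i(V2)=0.9068+0.0006197j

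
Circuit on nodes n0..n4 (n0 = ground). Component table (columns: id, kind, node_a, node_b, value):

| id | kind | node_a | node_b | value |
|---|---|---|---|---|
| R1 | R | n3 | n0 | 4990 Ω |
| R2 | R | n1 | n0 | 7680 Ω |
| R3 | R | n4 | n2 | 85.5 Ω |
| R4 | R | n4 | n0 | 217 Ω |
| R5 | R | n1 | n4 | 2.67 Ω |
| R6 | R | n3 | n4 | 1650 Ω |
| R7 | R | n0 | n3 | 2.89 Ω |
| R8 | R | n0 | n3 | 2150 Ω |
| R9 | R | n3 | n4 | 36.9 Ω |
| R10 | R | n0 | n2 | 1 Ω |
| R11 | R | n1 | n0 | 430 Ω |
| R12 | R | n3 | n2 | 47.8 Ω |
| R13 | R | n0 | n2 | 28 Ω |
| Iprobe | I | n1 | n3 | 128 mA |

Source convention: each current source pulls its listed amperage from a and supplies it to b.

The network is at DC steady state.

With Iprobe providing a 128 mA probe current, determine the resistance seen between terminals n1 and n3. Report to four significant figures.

MNA unknowns: 4 node voltages V₁..V_4
R1: Y=0.0002004 on G[3,0]
R2: Y=0.0001302 on G[1,0]
R3: Y=0.01170 on G[4,2]
R4: Y=0.004608 on G[4,0]
R5: Y=0.3745 on G[1,4]
R6: Y=0.0006061 on G[3,4]
R7: Y=0.3460 on G[0,3]
R8: Y=0.0004651 on G[0,3]
R9: Y=0.02710 on G[3,4]
R10: Y=1.000 on G[0,2]
R11: Y=0.002326 on G[1,0]
R12: Y=0.02092 on G[3,2]
R13: Y=0.03571 on G[0,2]
Iprobe: z[1]−=0.128, z[3]+=0.128
solve → V1=-2.986, V2=-0.02650, V3=0.1357, V4=-2.663

R_eq = 24.39 Ω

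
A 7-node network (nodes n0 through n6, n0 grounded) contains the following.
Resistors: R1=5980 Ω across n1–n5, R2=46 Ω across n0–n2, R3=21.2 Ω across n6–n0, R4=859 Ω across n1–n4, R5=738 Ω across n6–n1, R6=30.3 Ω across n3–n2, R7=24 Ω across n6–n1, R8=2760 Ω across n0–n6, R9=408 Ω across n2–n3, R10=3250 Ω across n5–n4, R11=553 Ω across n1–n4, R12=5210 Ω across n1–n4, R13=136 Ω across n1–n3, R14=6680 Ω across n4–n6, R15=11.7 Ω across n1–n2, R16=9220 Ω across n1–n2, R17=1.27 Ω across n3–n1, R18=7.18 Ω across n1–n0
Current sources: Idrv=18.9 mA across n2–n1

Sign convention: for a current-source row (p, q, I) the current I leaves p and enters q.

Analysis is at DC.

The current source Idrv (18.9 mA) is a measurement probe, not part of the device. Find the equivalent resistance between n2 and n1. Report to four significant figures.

MNA unknowns: 6 node voltages V₁..V_6
R1: Y=0.0001672 on G[1,5]
R2: Y=0.02174 on G[0,2]
R3: Y=0.04717 on G[6,0]
R4: Y=0.001164 on G[1,4]
R5: Y=0.001355 on G[6,1]
R6: Y=0.03300 on G[3,2]
R7: Y=0.04167 on G[6,1]
R8: Y=0.0003623 on G[0,6]
R9: Y=0.002451 on G[2,3]
R10: Y=0.0003077 on G[5,4]
R11: Y=0.001808 on G[1,4]
R12: Y=0.0001919 on G[1,4]
R13: Y=0.007353 on G[1,3]
R14: Y=0.0001497 on G[4,6]
R15: Y=0.08547 on G[1,2]
R16: Y=0.0001085 on G[1,2]
R17: Y=0.7874 on G[3,1]
R18: Y=0.1393 on G[1,0]
Idrv: z[2]−=0.0189, z[1]+=0.0189
solve → V1=0.01613, V2=-0.1201, V3=0.01031, V4=0.01576, V5=0.01589, V6=0.007678

R_eq = 7.211 Ω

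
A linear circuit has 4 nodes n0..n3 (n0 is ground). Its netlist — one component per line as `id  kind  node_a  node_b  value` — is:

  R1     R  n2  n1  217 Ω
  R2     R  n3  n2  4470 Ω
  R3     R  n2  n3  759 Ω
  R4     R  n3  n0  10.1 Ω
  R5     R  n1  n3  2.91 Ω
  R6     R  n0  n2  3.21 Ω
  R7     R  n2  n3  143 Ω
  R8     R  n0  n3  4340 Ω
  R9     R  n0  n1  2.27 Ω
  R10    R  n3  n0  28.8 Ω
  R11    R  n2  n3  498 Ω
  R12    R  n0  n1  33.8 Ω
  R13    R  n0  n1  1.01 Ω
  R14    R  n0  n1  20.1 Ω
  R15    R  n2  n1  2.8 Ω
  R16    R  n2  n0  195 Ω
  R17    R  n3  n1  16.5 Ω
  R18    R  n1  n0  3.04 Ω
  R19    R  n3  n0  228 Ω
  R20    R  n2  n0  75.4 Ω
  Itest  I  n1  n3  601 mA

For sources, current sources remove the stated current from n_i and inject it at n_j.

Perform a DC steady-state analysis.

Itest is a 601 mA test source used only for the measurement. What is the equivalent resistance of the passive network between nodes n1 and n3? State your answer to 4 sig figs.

Element admittances at DC:
  Y(R1) = 0.004608 S between n2,n1
  Y(R2) = 0.0002237 S between n3,n2
  Y(R3) = 0.001318 S between n2,n3
  Y(R4) = 0.09901 S between n3,n0
  Y(R5) = 0.3436 S between n1,n3
  Y(R6) = 0.3115 S between n0,n2
  Y(R7) = 0.006993 S between n2,n3
  Y(R8) = 0.0002304 S between n0,n3
  Y(R9) = 0.4405 S between n0,n1
  Y(R10) = 0.03472 S between n3,n0
  Y(R11) = 0.002008 S between n2,n3
  Y(R12) = 0.02959 S between n0,n1
  Y(R13) = 0.9901 S between n0,n1
  Y(R14) = 0.04975 S between n0,n1
  Y(R15) = 0.3571 S between n2,n1
  Y(R16) = 0.005128 S between n2,n0
  Y(R17) = 0.06061 S between n3,n1
  Y(R18) = 0.3289 S between n1,n0
  Y(R19) = 0.004386 S between n3,n0
  Y(R20) = 0.01326 S between n2,n0
  Itest: injects 0.601 A into n3 (from n1)
Assemble and solve the 3×3 MNA system:
  V(n1)=-0.07364  V(n2)=-0.02244  V(n3)=1.032

R_eq = 1.840 Ω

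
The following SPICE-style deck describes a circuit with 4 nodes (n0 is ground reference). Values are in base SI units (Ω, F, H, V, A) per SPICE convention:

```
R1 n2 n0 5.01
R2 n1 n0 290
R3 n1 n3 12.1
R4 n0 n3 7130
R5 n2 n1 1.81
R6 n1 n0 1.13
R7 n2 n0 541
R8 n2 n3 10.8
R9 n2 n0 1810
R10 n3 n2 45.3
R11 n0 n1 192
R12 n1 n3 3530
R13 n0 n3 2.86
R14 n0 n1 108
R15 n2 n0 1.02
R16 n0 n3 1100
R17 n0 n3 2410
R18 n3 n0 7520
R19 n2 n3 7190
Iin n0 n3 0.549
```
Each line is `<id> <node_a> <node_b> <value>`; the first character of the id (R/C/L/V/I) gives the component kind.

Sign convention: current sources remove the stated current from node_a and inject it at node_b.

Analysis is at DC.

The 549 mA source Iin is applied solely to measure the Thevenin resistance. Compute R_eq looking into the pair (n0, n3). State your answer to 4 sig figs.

Element admittances at DC:
  Y(R1) = 0.1996 S between n2,n0
  Y(R2) = 0.003448 S between n1,n0
  Y(R3) = 0.08264 S between n1,n3
  Y(R4) = 0.0001403 S between n0,n3
  Y(R5) = 0.5525 S between n2,n1
  Y(R6) = 0.8850 S between n1,n0
  Y(R7) = 0.001848 S between n2,n0
  Y(R8) = 0.09259 S between n2,n3
  Y(R9) = 0.0005525 S between n2,n0
  Y(R10) = 0.02208 S between n3,n2
  Y(R11) = 0.005208 S between n0,n1
  Y(R12) = 0.0002833 S between n1,n3
  Y(R13) = 0.3497 S between n0,n3
  Y(R14) = 0.009259 S between n0,n1
  Y(R15) = 0.9804 S between n2,n0
  Y(R16) = 0.0009091 S between n0,n3
  Y(R17) = 0.0004149 S between n0,n3
  Y(R18) = 0.0001330 S between n3,n0
  Y(R19) = 0.0001391 S between n2,n3
  Iin: injects 0.549 A into n3 (from n0)
Assemble and solve the 3×3 MNA system:
  V(n1)=0.08811  V(n2)=0.09039  V(n3)=1.032

R_eq = 1.880 Ω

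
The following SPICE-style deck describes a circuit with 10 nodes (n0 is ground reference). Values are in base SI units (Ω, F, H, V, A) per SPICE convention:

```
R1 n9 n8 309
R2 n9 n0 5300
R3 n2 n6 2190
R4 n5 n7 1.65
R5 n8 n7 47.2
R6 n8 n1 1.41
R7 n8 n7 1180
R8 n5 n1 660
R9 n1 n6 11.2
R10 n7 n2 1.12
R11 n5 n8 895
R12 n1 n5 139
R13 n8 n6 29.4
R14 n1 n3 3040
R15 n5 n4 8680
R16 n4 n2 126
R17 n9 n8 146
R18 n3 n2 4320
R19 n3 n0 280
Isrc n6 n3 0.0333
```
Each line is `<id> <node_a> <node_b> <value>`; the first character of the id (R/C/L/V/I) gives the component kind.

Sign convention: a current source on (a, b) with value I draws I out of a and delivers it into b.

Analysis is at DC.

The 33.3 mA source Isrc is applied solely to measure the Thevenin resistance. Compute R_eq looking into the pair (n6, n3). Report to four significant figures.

R_eq = 1369. Ω

MNA unknowns: 9 node voltages V₁..V_9
R1: Y=0.003236 on G[9,8]
R2: Y=0.0001887 on G[9,0]
R3: Y=0.0004566 on G[2,6]
R4: Y=0.6061 on G[5,7]
R5: Y=0.02119 on G[8,7]
R6: Y=0.7092 on G[8,1]
R7: Y=0.0008475 on G[8,7]
R8: Y=0.001515 on G[5,1]
R9: Y=0.08929 on G[1,6]
R10: Y=0.8929 on G[7,2]
R11: Y=0.001117 on G[5,8]
R12: Y=0.007194 on G[1,5]
R13: Y=0.03401 on G[8,6]
R14: Y=0.0003289 on G[1,3]
R15: Y=0.0001152 on G[5,4]
R16: Y=0.007937 on G[4,2]
R17: Y=0.006849 on G[9,8]
R18: Y=0.0002315 on G[3,2]
R19: Y=0.003571 on G[3,0]
Isrc: z[6]−=0.0333, z[3]+=0.0333
solve → V1=-43.09, V2=-42.75, V3=2.234, V4=-42.75, V5=-42.77, V6=-43.35, V7=-42.76, V8=-43.08, V9=-42.29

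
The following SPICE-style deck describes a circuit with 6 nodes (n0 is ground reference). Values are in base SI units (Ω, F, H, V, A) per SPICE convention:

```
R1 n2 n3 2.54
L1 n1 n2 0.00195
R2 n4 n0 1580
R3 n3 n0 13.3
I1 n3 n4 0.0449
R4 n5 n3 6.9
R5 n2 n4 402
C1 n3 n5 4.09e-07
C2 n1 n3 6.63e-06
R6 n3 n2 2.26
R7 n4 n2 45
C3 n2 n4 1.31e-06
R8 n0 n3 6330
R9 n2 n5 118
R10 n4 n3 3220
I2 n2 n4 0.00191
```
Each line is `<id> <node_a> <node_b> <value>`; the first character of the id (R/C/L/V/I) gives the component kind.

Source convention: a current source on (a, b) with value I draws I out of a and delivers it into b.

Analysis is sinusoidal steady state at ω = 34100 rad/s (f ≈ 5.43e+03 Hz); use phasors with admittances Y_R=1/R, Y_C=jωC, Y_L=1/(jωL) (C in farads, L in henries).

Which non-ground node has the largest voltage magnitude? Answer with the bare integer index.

Apply KCL at each of the 5 non-ground nodes and solve the resulting linear system.
Node n1: branches {L1, C2} → V_1 = -0.007951+0.006409j
Node n2: branches {R1, L1, R5, R6, R7, C3, R9, I2} → V_2 = 0.04839+0.008416j
Node n3: branches {R1, R3, I1, R4, C1, C2, R6, R8, R10} → V_3 = -0.004203+0.006542j
Node n4: branches {R2, I1, R5, R7, C3, R10, I2} → V_4 = 0.5004-0.7789j
Node n5: branches {R4, C1, R9} → V_5 = -0.001312+0.006383j

4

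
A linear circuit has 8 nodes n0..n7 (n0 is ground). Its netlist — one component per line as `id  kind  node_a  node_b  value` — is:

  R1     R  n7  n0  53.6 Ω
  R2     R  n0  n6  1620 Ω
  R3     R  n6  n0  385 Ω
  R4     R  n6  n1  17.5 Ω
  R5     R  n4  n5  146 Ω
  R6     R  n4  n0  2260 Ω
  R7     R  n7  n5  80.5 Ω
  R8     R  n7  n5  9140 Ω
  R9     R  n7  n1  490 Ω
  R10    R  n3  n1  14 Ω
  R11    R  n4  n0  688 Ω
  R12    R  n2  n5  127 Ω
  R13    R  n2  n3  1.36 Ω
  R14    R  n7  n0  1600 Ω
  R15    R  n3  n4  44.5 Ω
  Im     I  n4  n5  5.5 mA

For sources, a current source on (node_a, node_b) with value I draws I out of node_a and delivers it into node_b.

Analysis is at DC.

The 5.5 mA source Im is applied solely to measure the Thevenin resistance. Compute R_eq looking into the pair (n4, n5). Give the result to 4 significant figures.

Element admittances at DC:
  Y(R1) = 0.01866 S between n7,n0
  Y(R2) = 0.0006173 S between n0,n6
  Y(R3) = 0.002597 S between n6,n0
  Y(R4) = 0.05714 S between n6,n1
  Y(R5) = 0.006849 S between n4,n5
  Y(R6) = 0.0004425 S between n4,n0
  Y(R7) = 0.01242 S between n7,n5
  Y(R8) = 0.0001094 S between n7,n5
  Y(R9) = 0.002041 S between n7,n1
  Y(R10) = 0.07143 S between n3,n1
  Y(R11) = 0.001453 S between n4,n0
  Y(R12) = 0.007874 S between n2,n5
  Y(R13) = 0.7353 S between n2,n3
  Y(R14) = 0.0006250 S between n7,n0
  Y(R15) = 0.02247 S between n3,n4
  Im: injects 0.0055 A into n5 (from n4)
Assemble and solve the 7×7 MNA system:
  V(n1)=-0.1109  V(n2)=-0.1173  V(n3)=-0.1199  V(n4)=-0.2345  V(n5)=0.1276  V(n6)=-0.1050  V(n7)=0.04056

R_eq = 65.84 Ω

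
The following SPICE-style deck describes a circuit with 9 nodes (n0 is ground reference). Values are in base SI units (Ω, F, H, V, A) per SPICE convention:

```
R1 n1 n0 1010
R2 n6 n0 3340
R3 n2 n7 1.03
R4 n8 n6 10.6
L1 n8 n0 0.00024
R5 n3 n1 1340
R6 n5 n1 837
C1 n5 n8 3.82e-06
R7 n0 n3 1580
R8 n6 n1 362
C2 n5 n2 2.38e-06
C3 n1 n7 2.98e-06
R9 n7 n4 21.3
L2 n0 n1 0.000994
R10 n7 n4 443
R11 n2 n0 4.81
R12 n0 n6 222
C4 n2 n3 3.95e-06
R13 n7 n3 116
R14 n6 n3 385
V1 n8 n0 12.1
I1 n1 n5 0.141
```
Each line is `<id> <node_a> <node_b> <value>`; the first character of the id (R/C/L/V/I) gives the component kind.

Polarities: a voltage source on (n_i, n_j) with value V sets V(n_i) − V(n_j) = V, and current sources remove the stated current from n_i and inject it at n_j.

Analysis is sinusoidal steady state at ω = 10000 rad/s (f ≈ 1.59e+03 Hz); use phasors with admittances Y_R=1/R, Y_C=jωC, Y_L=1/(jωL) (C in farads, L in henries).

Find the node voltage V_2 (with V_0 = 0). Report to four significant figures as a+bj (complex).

Element admittances at ω=10000 rad/s:
  Y(R1) = 0.0009901+0.000j S between n1,n0
  Y(R2) = 0.0002994+0.000j S between n6,n0
  Y(R3) = 0.9709+0.000j S between n2,n7
  Y(R4) = 0.09434+0.000j S between n8,n6
  Y(L1) = 0.000-0.4167j S between n8,n0
  Y(R5) = 0.0007463+0.000j S between n3,n1
  Y(R6) = 0.001195+0.000j S between n5,n1
  Y(C1) = 0.000+0.03820j S between n5,n8
  Y(R7) = 0.0006329+0.000j S between n0,n3
  Y(R8) = 0.002762+0.000j S between n6,n1
  Y(C2) = 0.000+0.02380j S between n5,n2
  Y(C3) = 0.000+0.02980j S between n1,n7
  Y(R9) = 0.04695+0.000j S between n7,n4
  Y(L2) = 0.000-0.1006j S between n0,n1
  Y(R10) = 0.002257+0.000j S between n7,n4
  Y(R11) = 0.2079+0.000j S between n2,n0
  Y(R12) = 0.004505+0.000j S between n0,n6
  Y(C4) = 0.000+0.03950j S between n2,n3
  Y(R13) = 0.008621+0.000j S between n7,n3
  Y(R14) = 0.002597+0.000j S between n6,n3
  V1: constraint V(n8)−V(n0) = 12.1
  I1: injects 0.141 A into n5 (from n1)
Assemble and solve the 9×9 MNA system:
  V(n1)=-0.4310-1.635j  V(n2)=0.7229+0.6215j  V(n3)=0.8160-0.001657j  V(n4)=0.7910+0.5788j  V(n5)=7.737-1.878j  V(n6)=10.93-0.04325j  V(n7)=0.7910+0.5788j  V(n8)=12.10+0.000j
  i(V1)=-0.03843+4.871j

0.7229+0.6215j V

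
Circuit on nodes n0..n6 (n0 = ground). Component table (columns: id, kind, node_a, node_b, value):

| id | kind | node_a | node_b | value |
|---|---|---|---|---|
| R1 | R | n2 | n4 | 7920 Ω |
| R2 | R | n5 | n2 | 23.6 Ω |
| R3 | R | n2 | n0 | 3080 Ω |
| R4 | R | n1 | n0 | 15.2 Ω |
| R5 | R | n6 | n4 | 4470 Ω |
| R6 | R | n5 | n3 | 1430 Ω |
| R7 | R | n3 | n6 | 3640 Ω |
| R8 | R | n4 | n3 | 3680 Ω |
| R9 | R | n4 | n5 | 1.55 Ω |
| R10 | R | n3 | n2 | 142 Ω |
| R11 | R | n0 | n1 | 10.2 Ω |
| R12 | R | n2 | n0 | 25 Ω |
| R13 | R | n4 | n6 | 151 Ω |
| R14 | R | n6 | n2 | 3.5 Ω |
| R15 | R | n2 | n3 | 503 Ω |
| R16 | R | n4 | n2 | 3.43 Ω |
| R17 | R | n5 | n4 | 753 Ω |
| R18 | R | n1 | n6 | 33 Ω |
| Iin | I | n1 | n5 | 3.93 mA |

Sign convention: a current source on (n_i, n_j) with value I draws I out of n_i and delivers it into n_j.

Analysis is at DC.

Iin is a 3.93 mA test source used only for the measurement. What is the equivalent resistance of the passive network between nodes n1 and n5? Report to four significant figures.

R_eq = 20.70 Ω

Apply KCL at each of the 6 non-ground nodes and solve the resulting linear system.
Node n1: branches {R4, R11, R18, Iin} → V_1 = -0.01295
Node n2: branches {R1, R2, R3, R10, R12, R14, R15, R16} → V_2 = 0.05263
Node n3: branches {R6, R7, R8, R10, R15} → V_3 = 0.05383
Node n4: branches {R1, R5, R8, R9, R13, R16, R17} → V_4 = 0.06337
Node n5: branches {R2, R6, R9, R17, Iin} → V_5 = 0.06840
Node n6: branches {R5, R7, R13, R14, R18} → V_6 = 0.04671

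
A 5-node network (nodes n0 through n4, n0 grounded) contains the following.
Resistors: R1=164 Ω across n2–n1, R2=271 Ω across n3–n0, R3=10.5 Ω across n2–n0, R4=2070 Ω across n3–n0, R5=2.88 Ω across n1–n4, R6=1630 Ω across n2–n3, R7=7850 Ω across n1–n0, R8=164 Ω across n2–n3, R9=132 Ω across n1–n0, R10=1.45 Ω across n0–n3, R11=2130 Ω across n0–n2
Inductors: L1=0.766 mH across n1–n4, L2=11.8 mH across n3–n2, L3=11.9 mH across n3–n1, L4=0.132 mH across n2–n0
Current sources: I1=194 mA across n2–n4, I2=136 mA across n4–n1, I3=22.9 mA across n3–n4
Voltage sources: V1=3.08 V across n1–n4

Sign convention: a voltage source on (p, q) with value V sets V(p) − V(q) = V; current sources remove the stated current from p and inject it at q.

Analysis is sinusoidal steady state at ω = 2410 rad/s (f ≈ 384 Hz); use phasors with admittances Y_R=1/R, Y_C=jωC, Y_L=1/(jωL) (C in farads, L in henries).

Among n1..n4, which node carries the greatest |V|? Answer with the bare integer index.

1

Apply KCL at each of the 4 non-ground nodes and solve the resulting linear system.
Node n1: branches {R1, L1, R5, I2, R7, L3, R9, V1} → V_1 = 2.307+5.214j
Node n2: branches {R1, I1, R3, R6, L2, R8, L4, R11} → V_2 = -0.009170-0.05682j
Node n3: branches {R2, R4, R6, L2, R8, I3, L3, R10} → V_3 = 0.2331-0.09160j
Node n4: branches {L1, I1, R5, I2, I3, V1} → V_4 = -0.7732+5.214j
Source currents: i(V1)=-1.150+1.668j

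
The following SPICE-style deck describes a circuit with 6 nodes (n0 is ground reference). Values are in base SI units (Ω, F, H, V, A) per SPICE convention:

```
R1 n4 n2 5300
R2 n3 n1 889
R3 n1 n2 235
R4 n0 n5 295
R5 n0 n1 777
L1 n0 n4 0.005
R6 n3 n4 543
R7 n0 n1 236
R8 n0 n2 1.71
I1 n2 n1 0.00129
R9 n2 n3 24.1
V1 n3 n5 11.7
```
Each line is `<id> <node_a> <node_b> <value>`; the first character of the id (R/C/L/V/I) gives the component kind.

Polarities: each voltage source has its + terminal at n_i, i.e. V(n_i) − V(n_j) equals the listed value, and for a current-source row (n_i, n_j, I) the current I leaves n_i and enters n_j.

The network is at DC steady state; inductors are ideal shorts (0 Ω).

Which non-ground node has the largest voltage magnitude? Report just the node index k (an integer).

5

MNA unknowns: 5 node voltages V₁..V_5 plus 2 source currents (L1, V1)
R1: Y=0.0001887 on G[4,2]
R2: Y=0.001125 on G[3,1]
R3: Y=0.004255 on G[1,2]
R4: Y=0.003390 on G[0,5]
R5: Y=0.001287 on G[0,1]
L1: row V0−V4=0, i_L1 at 0,4
R6: Y=0.001842 on G[3,4]
R7: Y=0.004237 on G[0,1]
R8: Y=0.5848 on G[0,2]
I1: z[2]−=0.00129, z[1]+=0.00129
R9: Y=0.04149 on G[2,3]
V1: row V3−V5=11.7, i_V1 at 3,5
solve → V1=0.2320, V2=0.05770, V3=0.8843, V4=0.000, V5=-10.82
aux → i_L1=-0.001640, i_V1=-0.03666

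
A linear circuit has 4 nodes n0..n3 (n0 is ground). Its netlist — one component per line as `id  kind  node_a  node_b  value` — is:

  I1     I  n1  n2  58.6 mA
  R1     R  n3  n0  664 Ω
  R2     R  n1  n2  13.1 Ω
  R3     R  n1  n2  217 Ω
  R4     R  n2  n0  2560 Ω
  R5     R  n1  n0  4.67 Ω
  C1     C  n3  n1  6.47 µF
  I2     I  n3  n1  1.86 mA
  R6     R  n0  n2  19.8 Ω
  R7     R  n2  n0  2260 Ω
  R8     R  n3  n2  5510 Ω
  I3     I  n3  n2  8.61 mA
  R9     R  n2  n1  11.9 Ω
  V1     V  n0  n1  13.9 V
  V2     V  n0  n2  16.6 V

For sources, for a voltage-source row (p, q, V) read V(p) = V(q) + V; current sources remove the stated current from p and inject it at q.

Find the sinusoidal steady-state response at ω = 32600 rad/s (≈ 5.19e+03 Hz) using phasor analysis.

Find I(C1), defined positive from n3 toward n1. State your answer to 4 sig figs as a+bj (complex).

0.009973+7.979e-05j A

Apply KCL at each of the 3 non-ground nodes and solve the resulting linear system.
Node n1: branches {I1, R2, R3, R5, C1, I2, R9, V1} → V_1 = -13.90+0.000j
Node n2: branches {I1, R2, R3, R4, R6, R7, R8, I3, R9, V2} → V_2 = -16.60+0.000j
Node n3: branches {R1, C1, I2, R8, I3} → V_3 = -13.90-0.04728j
Source currents: i(V1)=-2.484-7.979e-05j, i(V2)=-1.365+8.581e-06j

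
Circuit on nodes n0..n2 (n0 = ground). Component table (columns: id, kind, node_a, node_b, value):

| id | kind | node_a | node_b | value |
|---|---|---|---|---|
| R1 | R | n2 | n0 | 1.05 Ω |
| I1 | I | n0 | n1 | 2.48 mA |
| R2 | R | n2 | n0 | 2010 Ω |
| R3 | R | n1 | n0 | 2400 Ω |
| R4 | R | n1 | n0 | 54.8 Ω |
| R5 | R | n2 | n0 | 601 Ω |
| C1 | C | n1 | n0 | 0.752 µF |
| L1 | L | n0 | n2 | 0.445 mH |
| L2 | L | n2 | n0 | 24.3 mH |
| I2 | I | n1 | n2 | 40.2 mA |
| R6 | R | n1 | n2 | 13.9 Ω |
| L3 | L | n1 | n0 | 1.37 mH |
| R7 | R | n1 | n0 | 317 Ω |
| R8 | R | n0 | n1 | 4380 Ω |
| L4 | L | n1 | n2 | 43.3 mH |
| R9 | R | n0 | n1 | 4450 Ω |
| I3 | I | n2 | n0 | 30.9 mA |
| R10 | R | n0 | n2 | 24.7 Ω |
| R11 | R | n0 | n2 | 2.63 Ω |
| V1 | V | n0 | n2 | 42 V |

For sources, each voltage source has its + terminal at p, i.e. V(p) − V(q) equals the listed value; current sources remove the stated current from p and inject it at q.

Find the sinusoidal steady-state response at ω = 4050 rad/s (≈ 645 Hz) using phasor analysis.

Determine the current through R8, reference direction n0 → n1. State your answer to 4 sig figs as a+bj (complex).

MNA unknowns: 2 node voltages V₁..V_2 plus 1 source current (V1)
R1: Y=0.9524+0.000j on G[2,0]
I1: z[0]−=0.00248, z[1]+=0.00248
R2: Y=0.0004975+0.000j on G[2,0]
R3: Y=0.0004167+0.000j on G[1,0]
R4: Y=0.01825+0.000j on G[1,0]
R5: Y=0.001664+0.000j on G[2,0]
C1: Y=0.000+0.003046j on G[1,0]
L1: Y=0.000-0.5549j on G[0,2]
L2: Y=0.000-0.01016j on G[2,0]
I2: z[1]−=0.0402, z[2]+=0.0402
R6: Y=0.07194+0.000j on G[1,2]
L3: Y=0.000-0.1802j on G[1,0]
R7: Y=0.003155+0.000j on G[1,0]
R8: Y=0.0002283+0.000j on G[0,1]
L4: Y=0.000-0.005702j on G[1,2]
R9: Y=0.0002247+0.000j on G[0,1]
I3: z[2]−=0.0309, z[0]+=0.0309
R10: Y=0.04049+0.000j on G[0,2]
R11: Y=0.3802+0.000j on G[0,2]
V1: row V0−V2=42, i_V1 at 0,2
solve → V1=-7.845-12.69j, V2=-42.00+0.000j
aux → i_V1=-60.15+24.84j

0.001791+0.002896j A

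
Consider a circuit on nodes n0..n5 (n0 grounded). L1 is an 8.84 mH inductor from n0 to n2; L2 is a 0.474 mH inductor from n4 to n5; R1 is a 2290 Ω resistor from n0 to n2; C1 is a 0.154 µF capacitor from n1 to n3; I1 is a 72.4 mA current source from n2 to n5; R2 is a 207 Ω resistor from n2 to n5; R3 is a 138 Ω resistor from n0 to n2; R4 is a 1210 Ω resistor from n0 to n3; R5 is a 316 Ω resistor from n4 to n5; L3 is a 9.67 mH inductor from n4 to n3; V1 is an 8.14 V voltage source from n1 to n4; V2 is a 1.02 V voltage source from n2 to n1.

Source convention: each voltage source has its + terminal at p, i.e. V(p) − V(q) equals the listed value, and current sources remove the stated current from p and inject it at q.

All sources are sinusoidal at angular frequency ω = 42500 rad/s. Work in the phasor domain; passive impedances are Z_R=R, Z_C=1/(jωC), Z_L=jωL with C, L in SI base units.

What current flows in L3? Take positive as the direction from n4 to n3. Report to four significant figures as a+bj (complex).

-0.001656+0.03127j A

MNA unknowns: 5 node voltages V₁..V_5 plus 2 source currents (V1, V2)
L1: Y=0.000-0.002662j on G[0,2]
L2: Y=0.000-0.04964j on G[4,5]
R1: Y=0.0004367+0.000j on G[0,2]
C1: Y=0.000+0.006545j on G[1,3]
I1: z[2]−=0.0724, z[5]+=0.0724
R2: Y=0.004831+0.000j on G[2,5]
R3: Y=0.007246+0.000j on G[0,2]
R4: Y=0.0008264+0.000j on G[0,3]
R5: Y=0.003165+0.000j on G[4,5]
L3: Y=0.000-0.002433j on G[4,3]
V1: row V1−V4=8.14, i_V1 at 1,4
V2: row V2−V1=1.02, i_V2 at 2,1
solve → V1=-1.328-0.1624j, V2=-0.3079-0.1624j, V3=3.385+0.5180j, V4=-9.468-0.1624j, V5=-9.099+2.128j
aux → i_V1=-0.1165+0.04234j, i_V2=-0.1121+0.01149j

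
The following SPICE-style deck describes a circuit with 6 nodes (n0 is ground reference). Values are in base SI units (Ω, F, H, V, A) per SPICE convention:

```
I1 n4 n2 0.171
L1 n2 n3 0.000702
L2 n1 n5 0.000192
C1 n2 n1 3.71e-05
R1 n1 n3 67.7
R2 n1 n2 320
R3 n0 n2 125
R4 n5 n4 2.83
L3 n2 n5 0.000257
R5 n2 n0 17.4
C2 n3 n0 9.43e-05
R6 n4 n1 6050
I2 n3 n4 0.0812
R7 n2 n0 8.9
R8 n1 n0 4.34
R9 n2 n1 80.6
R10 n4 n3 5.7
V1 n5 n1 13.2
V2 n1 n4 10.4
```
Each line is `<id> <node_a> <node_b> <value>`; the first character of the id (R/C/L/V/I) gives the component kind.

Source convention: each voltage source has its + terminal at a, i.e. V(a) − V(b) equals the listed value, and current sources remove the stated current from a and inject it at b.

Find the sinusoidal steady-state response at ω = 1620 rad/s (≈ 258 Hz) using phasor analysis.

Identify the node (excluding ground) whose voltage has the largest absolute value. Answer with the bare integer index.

4

MNA unknowns: 5 node voltages V₁..V_5 plus 2 source currents (V1, V2)
I1: z[4]−=0.171, z[2]+=0.171
L1: Y=0.000-0.8793j on G[2,3]
L2: Y=0.000-3.215j on G[1,5]
C1: Y=0.000+0.06010j on G[2,1]
R1: Y=0.01477+0.000j on G[1,3]
R2: Y=0.003125+0.000j on G[1,2]
R3: Y=0.008000+0.000j on G[0,2]
R4: Y=0.3534+0.000j on G[5,4]
L3: Y=0.000-2.402j on G[2,5]
R5: Y=0.05747+0.000j on G[2,0]
C2: Y=0.000+0.1528j on G[3,0]
R6: Y=0.0001653+0.000j on G[4,1]
I2: z[3]−=0.0812, z[4]+=0.0812
R7: Y=0.1124+0.000j on G[2,0]
R8: Y=0.2304+0.000j on G[1,0]
R9: Y=0.01241+0.000j on G[2,1]
R10: Y=0.1754+0.000j on G[4,3]
V1: row V5−V1=13.2, i_V1 at 5,1
V2: row V1−V4=10.4, i_V2 at 1,4
solve → V1=-8.774+0.1703j, V2=4.022-2.441j, V3=2.585-8.551j, V4=-19.17+0.1703j, V5=4.426+0.1703j
aux → i_V1=-14.61+43.41j, i_V2=-12.07+1.530j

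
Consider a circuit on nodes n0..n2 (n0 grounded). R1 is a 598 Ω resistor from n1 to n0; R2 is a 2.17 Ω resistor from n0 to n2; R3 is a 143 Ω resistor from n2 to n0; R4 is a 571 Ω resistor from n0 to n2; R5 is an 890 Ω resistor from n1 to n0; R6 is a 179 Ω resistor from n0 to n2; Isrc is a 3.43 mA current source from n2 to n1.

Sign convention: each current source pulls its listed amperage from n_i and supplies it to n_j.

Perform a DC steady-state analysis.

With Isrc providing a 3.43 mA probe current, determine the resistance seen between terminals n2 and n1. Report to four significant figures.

MNA unknowns: 2 node voltages V₁..V_2
R1: Y=0.001672 on G[1,0]
R2: Y=0.4608 on G[0,2]
R3: Y=0.006993 on G[2,0]
R4: Y=0.001751 on G[0,2]
R5: Y=0.001124 on G[1,0]
R6: Y=0.005587 on G[0,2]
Isrc: z[2]−=0.00343, z[1]+=0.00343
solve → V1=1.227, V2=-0.007219

R_eq = 359.8 Ω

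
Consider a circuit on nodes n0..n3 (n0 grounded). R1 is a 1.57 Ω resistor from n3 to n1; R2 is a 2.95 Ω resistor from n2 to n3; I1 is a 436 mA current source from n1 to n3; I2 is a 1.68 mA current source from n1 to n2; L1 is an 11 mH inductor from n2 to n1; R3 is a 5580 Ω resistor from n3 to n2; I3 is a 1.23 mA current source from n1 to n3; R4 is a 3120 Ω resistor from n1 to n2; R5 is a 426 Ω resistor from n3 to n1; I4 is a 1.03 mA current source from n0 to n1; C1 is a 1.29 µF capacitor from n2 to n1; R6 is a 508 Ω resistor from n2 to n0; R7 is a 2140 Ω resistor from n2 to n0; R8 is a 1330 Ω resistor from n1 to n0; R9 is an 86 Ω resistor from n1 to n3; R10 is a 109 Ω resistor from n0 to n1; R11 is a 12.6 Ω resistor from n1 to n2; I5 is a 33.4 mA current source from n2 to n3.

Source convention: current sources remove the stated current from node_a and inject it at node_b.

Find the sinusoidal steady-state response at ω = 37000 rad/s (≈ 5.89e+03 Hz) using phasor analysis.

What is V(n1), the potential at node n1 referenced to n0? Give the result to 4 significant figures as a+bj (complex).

0.001494+0.01216j V

Apply KCL at each of the 3 non-ground nodes and solve the resulting linear system.
Node n1: branches {R1, I1, I2, L1, I3, R4, R5, I4, C1, R8, R9, R10, R11} → V_1 = 0.001494+0.01216j
Node n2: branches {R2, I2, L1, R3, R4, C1, R6, R7, R11, I5} → V_2 = 0.4168-0.04956j
Node n3: branches {R1, R2, I1, R3, I3, R5, R9, I5} → V_3 = 0.6191-0.008981j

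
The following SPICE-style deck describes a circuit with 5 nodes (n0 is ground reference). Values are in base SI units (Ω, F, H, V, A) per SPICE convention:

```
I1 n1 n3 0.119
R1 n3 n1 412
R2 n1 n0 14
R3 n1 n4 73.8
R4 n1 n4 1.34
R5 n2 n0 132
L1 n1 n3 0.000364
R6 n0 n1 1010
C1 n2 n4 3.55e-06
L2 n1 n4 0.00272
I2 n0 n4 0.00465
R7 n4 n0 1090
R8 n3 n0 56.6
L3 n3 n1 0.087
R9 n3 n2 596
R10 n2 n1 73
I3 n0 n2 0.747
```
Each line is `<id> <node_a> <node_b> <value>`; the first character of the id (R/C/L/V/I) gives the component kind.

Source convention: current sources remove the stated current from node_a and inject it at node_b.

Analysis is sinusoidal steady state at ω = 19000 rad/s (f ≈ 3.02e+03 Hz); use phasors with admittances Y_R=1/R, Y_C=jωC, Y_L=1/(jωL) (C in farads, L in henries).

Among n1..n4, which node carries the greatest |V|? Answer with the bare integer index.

Element admittances at ω=19000 rad/s:
  I1: injects 0.119 A into n3 (from n1)
  Y(R1) = 0.002427+0.000j S between n3,n1
  Y(R2) = 0.07143+0.000j S between n1,n0
  Y(R3) = 0.01355+0.000j S between n1,n4
  Y(R4) = 0.7463+0.000j S between n1,n4
  Y(R5) = 0.007576+0.000j S between n2,n0
  Y(L1) = 0.000-0.1446j S between n1,n3
  Y(R6) = 0.0009901+0.000j S between n0,n1
  Y(C1) = 0.000+0.06745j S between n2,n4
  Y(L2) = 0.000-0.01935j S between n1,n4
  I2: injects 0.00465 A into n4 (from n0)
  Y(R7) = 0.0009174+0.000j S between n4,n0
  Y(R8) = 0.01767+0.000j S between n3,n0
  Y(L3) = 0.000-0.0006050j S between n3,n1
  Y(R9) = 0.001678+0.000j S between n3,n2
  Y(R10) = 0.01370+0.000j S between n2,n1
  I3: injects 0.747 A into n2 (from n0)
Assemble and solve the 4×4 MNA system:
  V(n1)=7.303+0.6778j  V(n2)=10.99-8.052j  V(n3)=7.478+0.6250j  V(n4)=8.092+0.9536j

2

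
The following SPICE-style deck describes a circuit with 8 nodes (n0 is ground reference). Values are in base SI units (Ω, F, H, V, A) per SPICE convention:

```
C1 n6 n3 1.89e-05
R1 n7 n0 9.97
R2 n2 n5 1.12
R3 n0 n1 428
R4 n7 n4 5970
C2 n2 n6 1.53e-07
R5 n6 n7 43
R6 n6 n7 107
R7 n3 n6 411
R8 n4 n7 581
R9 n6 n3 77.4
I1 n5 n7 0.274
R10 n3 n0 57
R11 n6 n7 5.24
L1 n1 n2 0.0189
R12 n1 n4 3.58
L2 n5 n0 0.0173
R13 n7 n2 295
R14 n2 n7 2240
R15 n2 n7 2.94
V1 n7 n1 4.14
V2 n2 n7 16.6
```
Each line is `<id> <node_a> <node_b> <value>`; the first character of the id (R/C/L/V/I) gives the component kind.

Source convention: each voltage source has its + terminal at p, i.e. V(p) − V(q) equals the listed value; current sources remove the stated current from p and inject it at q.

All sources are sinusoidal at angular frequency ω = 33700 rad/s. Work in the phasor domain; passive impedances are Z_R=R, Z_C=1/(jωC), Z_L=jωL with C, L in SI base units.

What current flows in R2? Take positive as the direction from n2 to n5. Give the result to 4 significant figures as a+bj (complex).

Apply KCL at each of the 7 non-ground nodes and solve the resulting linear system.
Node n1: branches {R3, L1, R12, V1} → V_1 = -4.061+0.1836j
Node n2: branches {R2, C2, L1, R13, R14, R15, V2} → V_2 = 16.68+0.1836j
Node n3: branches {C1, R7, R9, R10} → V_3 = 0.06722+0.5267j
Node n4: branches {R4, R8, R12} → V_4 = -4.033+0.1836j
Node n5: branches {R2, I1, L2} → V_5 = 16.37+0.2150j
Node n6: branches {C1, C2, R5, R6, R7, R9, R11} → V_6 = 0.08177+0.5252j
Node n7: branches {R1, R4, R5, R6, R8, I1, R11, R13, R14, R15, V1, V2} → V_7 = 0.07916+0.1836j
Source currents: i(V1)=-0.01725+0.03299j, i(V2)=-5.986-0.02493j

0.2744-0.02808j A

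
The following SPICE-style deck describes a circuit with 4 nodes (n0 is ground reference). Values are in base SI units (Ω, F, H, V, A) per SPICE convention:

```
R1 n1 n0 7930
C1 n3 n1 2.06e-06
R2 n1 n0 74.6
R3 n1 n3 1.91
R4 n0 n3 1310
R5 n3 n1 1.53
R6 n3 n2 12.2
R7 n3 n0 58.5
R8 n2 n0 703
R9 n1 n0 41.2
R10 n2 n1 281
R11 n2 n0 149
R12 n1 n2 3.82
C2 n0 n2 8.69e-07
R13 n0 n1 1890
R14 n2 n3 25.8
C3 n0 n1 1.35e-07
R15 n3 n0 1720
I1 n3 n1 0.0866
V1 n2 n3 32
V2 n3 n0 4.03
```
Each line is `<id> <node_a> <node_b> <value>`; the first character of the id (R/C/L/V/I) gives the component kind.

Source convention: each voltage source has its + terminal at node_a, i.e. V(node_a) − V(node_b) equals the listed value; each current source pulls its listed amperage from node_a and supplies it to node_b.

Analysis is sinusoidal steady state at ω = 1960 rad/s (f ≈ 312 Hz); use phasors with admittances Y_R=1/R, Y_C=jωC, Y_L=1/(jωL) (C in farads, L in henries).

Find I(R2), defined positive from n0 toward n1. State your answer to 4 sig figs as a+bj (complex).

Apply KCL at each of the 3 non-ground nodes and solve the resulting linear system.
Node n1: branches {R1, C1, R2, R3, R5, R9, R10, R12, R13, C3, I1} → V_1 = 9.718-0.01725j
Node n2: branches {R6, R8, R10, R11, R12, C2, R14, V1} → V_2 = 36.03+0.000j
Node n3: branches {C1, R3, R4, R5, R6, R7, R14, R15, I1, V1, V2} → V_3 = 4.030+0.000j
Source currents: i(V1)=-11.14-0.06594j, i(V2)=-0.7399-0.06328j

-0.1303+0.0002312j A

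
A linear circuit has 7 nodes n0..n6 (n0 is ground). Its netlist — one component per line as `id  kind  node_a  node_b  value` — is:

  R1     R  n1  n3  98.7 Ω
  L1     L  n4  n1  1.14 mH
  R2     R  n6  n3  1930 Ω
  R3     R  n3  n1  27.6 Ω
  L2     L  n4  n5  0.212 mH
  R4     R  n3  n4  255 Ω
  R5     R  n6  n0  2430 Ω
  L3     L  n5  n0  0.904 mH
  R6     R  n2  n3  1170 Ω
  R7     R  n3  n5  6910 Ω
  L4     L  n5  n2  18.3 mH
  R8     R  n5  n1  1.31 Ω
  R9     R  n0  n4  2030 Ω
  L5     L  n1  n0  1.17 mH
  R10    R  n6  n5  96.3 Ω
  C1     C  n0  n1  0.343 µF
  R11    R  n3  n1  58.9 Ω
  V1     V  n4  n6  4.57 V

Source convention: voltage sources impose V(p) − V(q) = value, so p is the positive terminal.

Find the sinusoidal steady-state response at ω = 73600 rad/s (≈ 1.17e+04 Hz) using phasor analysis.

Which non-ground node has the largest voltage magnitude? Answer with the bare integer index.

Apply KCL at each of the 6 non-ground nodes and solve the resulting linear system.
Node n1: branches {R1, L1, R3, R8, L5, C1, R11} → V_1 = 0.9300+0.5036j
Node n2: branches {R6, L4} → V_2 = 0.8937+0.5293j
Node n3: branches {R1, R2, R3, R4, R6, R7, R11} → V_3 = 0.9030+0.5461j
Node n4: branches {L1, L2, R4, R9, V1} → V_4 = 1.052+1.156j
Node n5: branches {L2, L3, R7, L4, R8, R10} → V_5 = 0.9131+0.5186j
Node n6: branches {R2, R5, R10, V1} → V_6 = -3.518+1.156j
Source currents: i(V1)=-0.04975+0.007413j

6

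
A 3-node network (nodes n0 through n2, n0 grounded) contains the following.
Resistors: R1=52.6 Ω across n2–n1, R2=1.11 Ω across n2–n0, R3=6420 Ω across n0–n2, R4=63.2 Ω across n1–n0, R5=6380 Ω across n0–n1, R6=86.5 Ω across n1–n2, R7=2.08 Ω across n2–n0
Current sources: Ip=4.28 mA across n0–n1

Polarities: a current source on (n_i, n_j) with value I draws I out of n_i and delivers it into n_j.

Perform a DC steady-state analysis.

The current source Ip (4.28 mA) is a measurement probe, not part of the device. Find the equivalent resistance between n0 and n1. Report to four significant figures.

Apply KCL at each of the 2 non-ground nodes and solve the resulting linear system.
Node n1: branches {R1, R4, R5, R6, Ip} → V_1 = 0.09327
Node n2: branches {R1, R2, R3, R6, R7} → V_2 = 0.002019

R_eq = 21.79 Ω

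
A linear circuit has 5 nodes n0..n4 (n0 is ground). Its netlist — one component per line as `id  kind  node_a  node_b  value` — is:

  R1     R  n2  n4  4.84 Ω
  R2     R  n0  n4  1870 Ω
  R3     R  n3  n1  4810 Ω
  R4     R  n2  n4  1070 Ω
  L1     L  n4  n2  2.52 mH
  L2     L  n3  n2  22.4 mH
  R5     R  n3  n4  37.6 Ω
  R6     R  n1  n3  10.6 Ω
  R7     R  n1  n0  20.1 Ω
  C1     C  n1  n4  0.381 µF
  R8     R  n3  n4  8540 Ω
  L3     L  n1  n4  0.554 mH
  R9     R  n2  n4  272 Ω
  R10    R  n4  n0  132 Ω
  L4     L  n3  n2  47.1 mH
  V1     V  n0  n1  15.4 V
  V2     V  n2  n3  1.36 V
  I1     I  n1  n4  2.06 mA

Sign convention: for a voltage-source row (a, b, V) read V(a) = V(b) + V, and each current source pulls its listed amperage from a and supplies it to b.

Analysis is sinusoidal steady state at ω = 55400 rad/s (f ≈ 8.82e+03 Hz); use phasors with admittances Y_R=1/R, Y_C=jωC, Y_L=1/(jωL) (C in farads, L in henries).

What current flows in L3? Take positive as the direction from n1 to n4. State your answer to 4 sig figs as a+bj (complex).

MNA unknowns: 4 node voltages V₁..V_4 plus 2 source currents (V1, V2)
R1: Y=0.2066+0.000j on G[2,4]
R2: Y=0.0005348+0.000j on G[0,4]
R3: Y=0.0002079+0.000j on G[3,1]
R4: Y=0.0009346+0.000j on G[2,4]
L1: Y=0.000-0.007163j on G[4,2]
L2: Y=0.000-0.0008058j on G[3,2]
R5: Y=0.02660+0.000j on G[3,4]
R6: Y=0.09434+0.000j on G[1,3]
R7: Y=0.04975+0.000j on G[1,0]
C1: Y=0.000+0.02111j on G[1,4]
R8: Y=0.0001171+0.000j on G[3,4]
L3: Y=0.000-0.03258j on G[1,4]
R9: Y=0.003676+0.000j on G[2,4]
R10: Y=0.007576+0.000j on G[4,0]
L4: Y=0.000-0.0003832j on G[3,2]
V1: row V0−V1=15.4, i_V1 at 0,1
V2: row V2−V3=1.36, i_V2 at 2,3
I1: z[1]−=0.00206, z[4]+=0.00206
solve → V1=-15.40+0.000j, V2=-12.98+0.2907j, V3=-14.34+0.2907j, V4=-12.71+0.4142j
aux → i_V1=-0.8693+0.003359j, i_V2=0.05699+0.02580j

-0.01349+0.08757j A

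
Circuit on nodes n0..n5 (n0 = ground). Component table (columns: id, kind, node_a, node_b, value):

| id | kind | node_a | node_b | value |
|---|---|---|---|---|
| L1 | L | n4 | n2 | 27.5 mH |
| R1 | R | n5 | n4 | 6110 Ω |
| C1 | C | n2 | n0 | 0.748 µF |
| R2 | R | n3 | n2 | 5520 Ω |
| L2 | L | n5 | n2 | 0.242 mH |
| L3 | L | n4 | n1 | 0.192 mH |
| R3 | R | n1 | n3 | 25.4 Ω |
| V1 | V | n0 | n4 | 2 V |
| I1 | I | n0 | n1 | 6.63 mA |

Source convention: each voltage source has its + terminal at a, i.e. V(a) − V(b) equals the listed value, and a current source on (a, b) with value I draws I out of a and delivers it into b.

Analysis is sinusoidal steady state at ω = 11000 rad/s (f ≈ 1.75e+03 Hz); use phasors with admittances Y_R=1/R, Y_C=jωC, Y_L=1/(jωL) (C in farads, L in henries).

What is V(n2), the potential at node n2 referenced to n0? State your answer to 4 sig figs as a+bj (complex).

1.328+0.2326j V

Element admittances at ω=11000 rad/s:
  Y(L1) = 0.000-0.003306j S between n4,n2
  Y(R1) = 0.0001637+0.000j S between n5,n4
  Y(C1) = 0.000+0.008228j S between n2,n0
  Y(R2) = 0.0001812+0.000j S between n3,n2
  Y(L2) = 0.000-0.3757j S between n5,n2
  Y(L3) = 0.000-0.4735j S between n4,n1
  Y(R3) = 0.03937+0.000j S between n1,n3
  V1: constraint V(n0)−V(n4) = 2
  I1: injects 0.00663 A into n1 (from n0)
Assemble and solve the 6×6 MNA system:
  V(n1)=-2.000+0.01527j  V(n2)=1.328+0.2326j  V(n3)=-1.985+0.01627j  V(n4)=-2.000+0.000j  V(n5)=1.328+0.2311j
  i(V1)=-0.008543+0.01092j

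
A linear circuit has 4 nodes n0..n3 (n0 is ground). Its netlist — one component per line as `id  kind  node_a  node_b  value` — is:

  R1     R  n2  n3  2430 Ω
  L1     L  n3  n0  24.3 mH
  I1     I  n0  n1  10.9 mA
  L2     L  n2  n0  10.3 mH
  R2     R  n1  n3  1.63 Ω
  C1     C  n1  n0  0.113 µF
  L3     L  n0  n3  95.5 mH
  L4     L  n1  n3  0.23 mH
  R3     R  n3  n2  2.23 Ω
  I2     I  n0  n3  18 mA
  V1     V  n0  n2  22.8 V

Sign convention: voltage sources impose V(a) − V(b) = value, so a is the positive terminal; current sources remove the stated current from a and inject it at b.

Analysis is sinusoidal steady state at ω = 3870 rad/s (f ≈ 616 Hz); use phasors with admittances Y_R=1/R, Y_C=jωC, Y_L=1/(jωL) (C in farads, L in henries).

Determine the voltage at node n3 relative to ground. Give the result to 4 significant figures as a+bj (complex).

Element admittances at ω=3870 rad/s:
  Y(R1) = 0.0004115+0.000j S between n2,n3
  Y(L1) = 0.000-0.01063j S between n3,n0
  I1: injects 0.0109 A into n1 (from n0)
  Y(L2) = 0.000-0.02509j S between n2,n0
  Y(R2) = 0.6135+0.000j S between n1,n3
  Y(C1) = 0.000+0.0004373j S between n1,n0
  Y(L3) = 0.000-0.002706j S between n0,n3
  Y(L4) = 0.000-1.123j S between n1,n3
  Y(R3) = 0.4484+0.000j S between n3,n2
  I2: injects 0.018 A into n3 (from n0)
  V1: constraint V(n0)−V(n2) = 22.8
Assemble and solve the 4×4 MNA system:
  V(n1)=-22.72-0.6420j  V(n2)=-22.80+0.000j  V(n3)=-22.72-0.6530j
  i(V1)=-0.03733+0.8651j

-22.72-0.6530j V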